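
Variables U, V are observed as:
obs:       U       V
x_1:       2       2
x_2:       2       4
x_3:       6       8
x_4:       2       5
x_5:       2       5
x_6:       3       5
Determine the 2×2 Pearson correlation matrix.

Step 1 — column means:
  mean(U) = (2 + 2 + 6 + 2 + 2 + 3) / 6 = 17/6 = 2.8333
  mean(V) = (2 + 4 + 8 + 5 + 5 + 5) / 6 = 29/6 = 4.8333

Step 2 — sample variances and covariances s[i,j] = (1/(n-1)) · Σ_k (x_{k,i} - mean_i) · (x_{k,j} - mean_j), with n-1 = 5:
  s[U,U] = ((-0.8333)·(-0.8333) + (-0.8333)·(-0.8333) + (3.1667)·(3.1667) + (-0.8333)·(-0.8333) + (-0.8333)·(-0.8333) + (0.1667)·(0.1667)) / 5 = 12.8333/5 = 2.5667
  s[U,V] = ((-0.8333)·(-2.8333) + (-0.8333)·(-0.8333) + (3.1667)·(3.1667) + (-0.8333)·(0.1667) + (-0.8333)·(0.1667) + (0.1667)·(0.1667)) / 5 = 12.8333/5 = 2.5667
  s[V,V] = ((-2.8333)·(-2.8333) + (-0.8333)·(-0.8333) + (3.1667)·(3.1667) + (0.1667)·(0.1667) + (0.1667)·(0.1667) + (0.1667)·(0.1667)) / 5 = 18.8333/5 = 3.7667
  Sample standard deviations s_i = √(s[i,i]):
  s(U) = √(2.5667) = 1.6021
  s(V) = √(3.7667) = 1.9408

Step 3 — r_{ij} = s_{ij} / (s_i · s_j):
  r[U,U] = 1 (diagonal).
  r[U,V] = 2.5667 / (1.6021 · 1.9408) = 2.5667 / 3.1093 = 0.8255
  r[V,V] = 1 (diagonal).

R is symmetric with unit diagonal. Assembling:

R = [[1, 0.8255],
 [0.8255, 1]]


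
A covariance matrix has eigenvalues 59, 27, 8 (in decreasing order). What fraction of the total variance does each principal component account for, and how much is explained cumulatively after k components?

Step 1 — total variance = trace(Sigma) = Σ λ_i = 59 + 27 + 8 = 94.

Step 2 — fraction explained by component i = λ_i / Σ λ:
  PC1: 59/94 = 0.6277
  PC2: 27/94 = 0.2872
  PC3: 8/94 = 0.0851

Step 3 — cumulative fraction after k components = (λ_1 + ... + λ_k) / Σ λ:
  k = 1: 59/94 = 0.6277
  k = 2: (59 + 27)/94 = 86/94 = 0.9149
  k = 3: (59 + 27 + 8)/94 = 94/94 = 1

Summary (fraction, with percent):

explained: PC1 0.6277 (62.77%), PC2 0.2872 (28.72%), PC3 0.0851 (8.51%);  cumulative: 0.6277, 0.9149, 1


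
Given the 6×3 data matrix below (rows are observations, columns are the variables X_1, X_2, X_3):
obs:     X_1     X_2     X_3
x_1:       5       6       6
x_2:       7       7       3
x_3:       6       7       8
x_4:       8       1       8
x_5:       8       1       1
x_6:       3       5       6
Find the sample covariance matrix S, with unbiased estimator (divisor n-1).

Step 1 — column means:
  mean(X_1) = (5 + 7 + 6 + 8 + 8 + 3) / 6 = 37/6 = 6.1667
  mean(X_2) = (6 + 7 + 7 + 1 + 1 + 5) / 6 = 27/6 = 4.5
  mean(X_3) = (6 + 3 + 8 + 8 + 1 + 6) / 6 = 32/6 = 5.3333

Step 2 — sample covariance S[i,j] = (1/(n-1)) · Σ_k (x_{k,i} - mean_i) · (x_{k,j} - mean_j), with n-1 = 5.
  S[X_1,X_1] = ((-1.1667)·(-1.1667) + (0.8333)·(0.8333) + (-0.1667)·(-0.1667) + (1.8333)·(1.8333) + (1.8333)·(1.8333) + (-3.1667)·(-3.1667)) / 5 = 18.8333/5 = 3.7667
  S[X_1,X_2] = ((-1.1667)·(1.5) + (0.8333)·(2.5) + (-0.1667)·(2.5) + (1.8333)·(-3.5) + (1.8333)·(-3.5) + (-3.1667)·(0.5)) / 5 = -14.5/5 = -2.9
  S[X_1,X_3] = ((-1.1667)·(0.6667) + (0.8333)·(-2.3333) + (-0.1667)·(2.6667) + (1.8333)·(2.6667) + (1.8333)·(-4.3333) + (-3.1667)·(0.6667)) / 5 = -8.3333/5 = -1.6667
  S[X_2,X_2] = ((1.5)·(1.5) + (2.5)·(2.5) + (2.5)·(2.5) + (-3.5)·(-3.5) + (-3.5)·(-3.5) + (0.5)·(0.5)) / 5 = 39.5/5 = 7.9
  S[X_2,X_3] = ((1.5)·(0.6667) + (2.5)·(-2.3333) + (2.5)·(2.6667) + (-3.5)·(2.6667) + (-3.5)·(-4.3333) + (0.5)·(0.6667)) / 5 = 8/5 = 1.6
  S[X_3,X_3] = ((0.6667)·(0.6667) + (-2.3333)·(-2.3333) + (2.6667)·(2.6667) + (2.6667)·(2.6667) + (-4.3333)·(-4.3333) + (0.6667)·(0.6667)) / 5 = 39.3333/5 = 7.8667

S is symmetric (S[j,i] = S[i,j]). Assembling:

S = [[3.7667, -2.9, -1.6667],
 [-2.9, 7.9, 1.6],
 [-1.6667, 1.6, 7.8667]]


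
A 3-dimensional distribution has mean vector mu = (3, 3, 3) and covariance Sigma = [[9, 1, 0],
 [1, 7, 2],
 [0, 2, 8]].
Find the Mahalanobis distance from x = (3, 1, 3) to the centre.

Step 1 — centre the observation: (x - mu) = (0, -2, 0).

Step 2 — invert Sigma (cofactor / det for 3×3, or solve directly):
  Sigma^{-1} = [[0.113, -0.0174, 0.0043],
 [-0.0174, 0.1565, -0.0391],
 [0.0043, -0.0391, 0.1348]].

Step 3 — form the quadratic (x - mu)^T · Sigma^{-1} · (x - mu):
  Sigma^{-1} · (x - mu) = (0.0348, -0.313, 0.0783).
  (x - mu)^T · [Sigma^{-1} · (x - mu)] = (0)·(0.0348) + (-2)·(-0.313) + (0)·(0.0783) = 0.6261.

Step 4 — take square root: d = √(0.6261) ≈ 0.7913.

d(x, mu) = √(0.6261) ≈ 0.7913


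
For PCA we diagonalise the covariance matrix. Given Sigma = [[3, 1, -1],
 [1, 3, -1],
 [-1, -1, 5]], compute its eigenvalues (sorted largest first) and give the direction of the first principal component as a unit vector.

Step 1 — characteristic polynomial p(λ) = det(λI - Sigma) = λ³ - tr·λ² + c_1·λ - det, where tr = trace, c_1 = sum of the principal 2×2 minors, det = det(Sigma):
  tr = 3 + 3 + 5 = 11,
  c_1 = (3·3 - (1)²) + (3·5 - (-1)²) + (3·5 - (-1)²) = 8 + 14 + 14 = 36,
  det = 3·(3·5 - (-1)²) - (1)·((1)·5 - (-1)·(-1)) + (-1)·((1)·(-1) - 3·(-1)) = 3·(14) - (1)·(4) + (-1)·(2) = 36.
  So p(λ) = λ³ - 11λ² + 36λ - 36.
Step 2 — look for an integer root (rational root theorem: any rational root is an integer divisor of 36). Testing λ = 2:
  p(2) = 8 - 44 + 72 - 36 = 0  ✓
  Dividing out (λ - 2): p(λ) = (λ - 2)(λ² - 9λ + 18).
Step 3 — remaining eigenvalues from the quadratic λ² - 9λ + 18 = 0:
  Δ = 9² - 4·18 = 81 - 72 = 9,  λ = (9 ± √9)/2 = (9 ± 3)/2 = 6 or 3.
  Sorted: λ_1 = 6,  λ_2 = 3,  λ_3 = 2  (check: sum = 11 = tr ✓).

Step 4 — unit eigenvector for λ_1 = 6: v spans the null space of (Sigma - λ_1 I), whose rows are
  r_1 = (-3, 1, -1),  r_2 = (1, -3, -1),  r_3 = (-1, -1, -1).
  v is orthogonal to every row, so take v ∝ r_1 × r_2 = ((1)·(-1) - (-1)·(-3), (-1)·(1) - (-3)·(-1), (-3)·(-3) - (1)·(1)) = (-4, -4, 8).
  Rescale (divide by 4; multiply by -1 so the first nonzero entry is positive): u = (1, 1, -2).
  ||u|| = √((1)² + (1)² + (-2)²) = √(6) ≈ 2.4495,  v_1 = u/||u|| ≈ (0.4082, 0.4082, -0.8165) (||v_1|| = 1).

λ_1 = 6,  λ_2 = 3,  λ_3 = 2;  v_1 ≈ (0.4082, 0.4082, -0.8165)


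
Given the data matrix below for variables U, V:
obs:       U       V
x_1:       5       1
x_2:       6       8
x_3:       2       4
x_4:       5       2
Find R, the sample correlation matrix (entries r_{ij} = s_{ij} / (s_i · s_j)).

Step 1 — column means:
  mean(U) = (5 + 6 + 2 + 5) / 4 = 18/4 = 4.5
  mean(V) = (1 + 8 + 4 + 2) / 4 = 15/4 = 3.75

Step 2 — sample variances and covariances s[i,j] = (1/(n-1)) · Σ_k (x_{k,i} - mean_i) · (x_{k,j} - mean_j), with n-1 = 3:
  s[U,U] = ((0.5)·(0.5) + (1.5)·(1.5) + (-2.5)·(-2.5) + (0.5)·(0.5)) / 3 = 9/3 = 3
  s[U,V] = ((0.5)·(-2.75) + (1.5)·(4.25) + (-2.5)·(0.25) + (0.5)·(-1.75)) / 3 = 3.5/3 = 1.1667
  s[V,V] = ((-2.75)·(-2.75) + (4.25)·(4.25) + (0.25)·(0.25) + (-1.75)·(-1.75)) / 3 = 28.75/3 = 9.5833
  Sample standard deviations s_i = √(s[i,i]):
  s(U) = √(3) = 1.7321
  s(V) = √(9.5833) = 3.0957

Step 3 — r_{ij} = s_{ij} / (s_i · s_j):
  r[U,U] = 1 (diagonal).
  r[U,V] = 1.1667 / (1.7321 · 3.0957) = 1.1667 / 5.3619 = 0.2176
  r[V,V] = 1 (diagonal).

R is symmetric with unit diagonal. Assembling:

R = [[1, 0.2176],
 [0.2176, 1]]


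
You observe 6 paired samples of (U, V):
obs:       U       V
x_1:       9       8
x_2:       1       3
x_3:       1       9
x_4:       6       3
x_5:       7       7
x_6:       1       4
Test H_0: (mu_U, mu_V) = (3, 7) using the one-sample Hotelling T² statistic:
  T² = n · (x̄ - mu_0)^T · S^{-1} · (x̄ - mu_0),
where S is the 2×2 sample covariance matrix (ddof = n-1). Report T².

Step 1 — sample mean vector:
  mean(U) = (9 + 1 + 1 + 6 + 7 + 1) / 6 = 25/6 = 4.1667
  mean(V) = (8 + 3 + 9 + 3 + 7 + 4) / 6 = 34/6 = 5.6667
  x̄ = (4.1667, 5.6667),  deviation x̄ - mu_0 = (4.1667, 5.6667) - (3, 7) = (1.1667, -1.3333).

Step 2 — sample covariance matrix, S[i,j] = (1/(n-1)) · Σ_k (x_{k,i} - mean_i) · (x_{k,j} - mean_j), divisor n-1 = 5:
  S[U,U] = ((4.8333)·(4.8333) + (-3.1667)·(-3.1667) + (-3.1667)·(-3.1667) + (1.8333)·(1.8333) + (2.8333)·(2.8333) + (-3.1667)·(-3.1667)) / 5 = 64.8333/5 = 12.9667
  S[U,V] = ((4.8333)·(2.3333) + (-3.1667)·(-2.6667) + (-3.1667)·(3.3333) + (1.8333)·(-2.6667) + (2.8333)·(1.3333) + (-3.1667)·(-1.6667)) / 5 = 13.3333/5 = 2.6667
  S[V,V] = ((2.3333)·(2.3333) + (-2.6667)·(-2.6667) + (3.3333)·(3.3333) + (-2.6667)·(-2.6667) + (1.3333)·(1.3333) + (-1.6667)·(-1.6667)) / 5 = 35.3333/5 = 7.0667
  S = [[12.9667, 2.6667],
 [2.6667, 7.0667]].

Step 3 — invert S. det(S) = 12.9667·7.0667 - (2.6667)² = 84.52.
  S^{-1} = (1/det) · [[d, -b], [-b, a]] = [[0.0836, -0.0316],
 [-0.0316, 0.1534]].

Step 4 — quadratic form (x̄ - mu_0)^T · S^{-1} · (x̄ - mu_0):
  S^{-1} · (x̄ - mu_0) = (0.1396, -0.2414),
  (x̄ - mu_0)^T · [...] = (1.1667)·(0.1396) + (-1.3333)·(-0.2414) = 0.4847.

Step 5 — scale by n: T² = 6 · 0.4847 = 2.9082.

T² ≈ 2.9082


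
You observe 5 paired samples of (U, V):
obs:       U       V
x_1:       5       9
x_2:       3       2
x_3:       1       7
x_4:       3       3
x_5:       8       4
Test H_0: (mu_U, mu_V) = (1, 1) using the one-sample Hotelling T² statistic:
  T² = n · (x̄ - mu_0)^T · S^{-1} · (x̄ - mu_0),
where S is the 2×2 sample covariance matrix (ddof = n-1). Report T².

Step 1 — sample mean vector:
  mean(U) = (5 + 3 + 1 + 3 + 8) / 5 = 20/5 = 4
  mean(V) = (9 + 2 + 7 + 3 + 4) / 5 = 25/5 = 5
  x̄ = (4, 5),  deviation x̄ - mu_0 = (4, 5) - (1, 1) = (3, 4).

Step 2 — sample covariance matrix, S[i,j] = (1/(n-1)) · Σ_k (x_{k,i} - mean_i) · (x_{k,j} - mean_j), divisor n-1 = 4:
  S[U,U] = ((1)·(1) + (-1)·(-1) + (-3)·(-3) + (-1)·(-1) + (4)·(4)) / 4 = 28/4 = 7
  S[U,V] = ((1)·(4) + (-1)·(-3) + (-3)·(2) + (-1)·(-2) + (4)·(-1)) / 4 = -1/4 = -0.25
  S[V,V] = ((4)·(4) + (-3)·(-3) + (2)·(2) + (-2)·(-2) + (-1)·(-1)) / 4 = 34/4 = 8.5
  S = [[7, -0.25],
 [-0.25, 8.5]].

Step 3 — invert S. det(S) = 7·8.5 - (-0.25)² = 59.4375.
  S^{-1} = (1/det) · [[d, -b], [-b, a]] = [[0.143, 0.0042],
 [0.0042, 0.1178]].

Step 4 — quadratic form (x̄ - mu_0)^T · S^{-1} · (x̄ - mu_0):
  S^{-1} · (x̄ - mu_0) = (0.4458, 0.4837),
  (x̄ - mu_0)^T · [...] = (3)·(0.4458) + (4)·(0.4837) = 3.2723.

Step 5 — scale by n: T² = 5 · 3.2723 = 16.3617.

T² ≈ 16.3617


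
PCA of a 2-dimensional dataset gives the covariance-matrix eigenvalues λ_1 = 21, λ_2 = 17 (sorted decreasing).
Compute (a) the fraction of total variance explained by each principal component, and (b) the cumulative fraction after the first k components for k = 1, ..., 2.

Step 1 — total variance = trace(Sigma) = Σ λ_i = 21 + 17 = 38.

Step 2 — fraction explained by component i = λ_i / Σ λ:
  PC1: 21/38 = 0.5526
  PC2: 17/38 = 0.4474

Step 3 — cumulative fraction after k components = (λ_1 + ... + λ_k) / Σ λ:
  k = 1: 21/38 = 0.5526
  k = 2: (21 + 17)/38 = 38/38 = 1

Summary (fraction, with percent):

explained: PC1 0.5526 (55.26%), PC2 0.4474 (44.74%);  cumulative: 0.5526, 1


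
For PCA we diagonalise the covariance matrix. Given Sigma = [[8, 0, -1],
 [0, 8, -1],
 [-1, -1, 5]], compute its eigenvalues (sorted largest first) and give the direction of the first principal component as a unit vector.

Step 1 — characteristic polynomial p(λ) = det(λI - Sigma) = λ³ - tr·λ² + c_1·λ - det, where tr = trace, c_1 = sum of the principal 2×2 minors, det = det(Sigma):
  tr = 8 + 8 + 5 = 21,
  c_1 = (8·8 - (0)²) + (8·5 - (-1)²) + (8·5 - (-1)²) = 64 + 39 + 39 = 142,
  det = 8·(8·5 - (-1)²) - (0)·((0)·5 - (-1)·(-1)) + (-1)·((0)·(-1) - 8·(-1)) = 8·(39) - (0)·(-1) + (-1)·(8) = 304.
  So p(λ) = λ³ - 21λ² + 142λ - 304.
Step 2 — look for an integer root (rational root theorem: any rational root is an integer divisor of 304). Testing λ = 8:
  p(8) = 512 - 1344 + 1136 - 304 = 0  ✓
  Dividing out (λ - 8): p(λ) = (λ - 8)(λ² - 13λ + 38).
Step 3 — remaining eigenvalues from the quadratic λ² - 13λ + 38 = 0:
  Δ = 13² - 4·38 = 169 - 152 = 17,  λ = (13 ± √17)/2 = (13 ± 4.1231)/2 ≈ 8.5616 or 4.4384.
  Sorted: λ_1 = 8.5616,  λ_2 = 8,  λ_3 = 4.4384  (check: sum = 21 = tr ✓).

Step 4 — unit eigenvector for λ_1 ≈ 8.5616: v spans the null space of (Sigma - λ_1 I), whose rows are
  r_1 = (-0.5616, 0, -1),  r_2 = (0, -0.5616, -1),  r_3 = (-1, -1, -3.5616).
  v is orthogonal to every row, so take v ∝ r_1 × r_2 = ((0)·(-1) - (-1)·(-0.5616), (-1)·(0) - (-0.5616)·(-1), (-0.5616)·(-0.5616) - (0)·(0)) ≈ (-0.5616, -0.5616, 0.3153).
  Rescale (multiply by -1 so the first nonzero entry is positive): u = (0.5616, 0.5616, -0.3153).
  ||u|| = √((0.5616)² + (0.5616)² + (-0.3153)²) = √(0.7301) ≈ 0.8545,  v_1 = u/||u|| ≈ (0.6572, 0.6572, -0.369) (||v_1|| = 1).

λ_1 = 8.5616,  λ_2 = 8,  λ_3 = 4.4384;  v_1 ≈ (0.6572, 0.6572, -0.369)


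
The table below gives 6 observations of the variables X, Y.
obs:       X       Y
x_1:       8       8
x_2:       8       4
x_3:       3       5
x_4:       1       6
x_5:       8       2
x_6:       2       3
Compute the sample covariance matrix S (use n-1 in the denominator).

Step 1 — column means:
  mean(X) = (8 + 8 + 3 + 1 + 8 + 2) / 6 = 30/6 = 5
  mean(Y) = (8 + 4 + 5 + 6 + 2 + 3) / 6 = 28/6 = 4.6667

Step 2 — sample covariance S[i,j] = (1/(n-1)) · Σ_k (x_{k,i} - mean_i) · (x_{k,j} - mean_j), with n-1 = 5.
  S[X,X] = ((3)·(3) + (3)·(3) + (-2)·(-2) + (-4)·(-4) + (3)·(3) + (-3)·(-3)) / 5 = 56/5 = 11.2
  S[X,Y] = ((3)·(3.3333) + (3)·(-0.6667) + (-2)·(0.3333) + (-4)·(1.3333) + (3)·(-2.6667) + (-3)·(-1.6667)) / 5 = -1/5 = -0.2
  S[Y,Y] = ((3.3333)·(3.3333) + (-0.6667)·(-0.6667) + (0.3333)·(0.3333) + (1.3333)·(1.3333) + (-2.6667)·(-2.6667) + (-1.6667)·(-1.6667)) / 5 = 23.3333/5 = 4.6667

S is symmetric (S[j,i] = S[i,j]). Assembling:

S = [[11.2, -0.2],
 [-0.2, 4.6667]]


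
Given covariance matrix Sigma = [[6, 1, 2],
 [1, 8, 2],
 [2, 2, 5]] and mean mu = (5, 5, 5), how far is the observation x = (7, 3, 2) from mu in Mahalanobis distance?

Step 1 — centre the observation: (x - mu) = (2, -2, -3).

Step 2 — invert Sigma (cofactor / det for 3×3, or solve directly):
  Sigma^{-1} = [[0.1925, -0.0053, -0.0749],
 [-0.0053, 0.139, -0.0535],
 [-0.0749, -0.0535, 0.2513]].

Step 3 — form the quadratic (x - mu)^T · Sigma^{-1} · (x - mu):
  Sigma^{-1} · (x - mu) = (0.6203, -0.1283, -0.7968).
  (x - mu)^T · [Sigma^{-1} · (x - mu)] = (2)·(0.6203) + (-2)·(-0.1283) + (-3)·(-0.7968) = 3.8877.

Step 4 — take square root: d = √(3.8877) ≈ 1.9717.

d(x, mu) = √(3.8877) ≈ 1.9717


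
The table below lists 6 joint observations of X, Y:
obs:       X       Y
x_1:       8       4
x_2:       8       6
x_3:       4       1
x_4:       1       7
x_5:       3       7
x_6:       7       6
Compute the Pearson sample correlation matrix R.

Step 1 — column means:
  mean(X) = (8 + 8 + 4 + 1 + 3 + 7) / 6 = 31/6 = 5.1667
  mean(Y) = (4 + 6 + 1 + 7 + 7 + 6) / 6 = 31/6 = 5.1667

Step 2 — sample variances and covariances s[i,j] = (1/(n-1)) · Σ_k (x_{k,i} - mean_i) · (x_{k,j} - mean_j), with n-1 = 5:
  s[X,X] = ((2.8333)·(2.8333) + (2.8333)·(2.8333) + (-1.1667)·(-1.1667) + (-4.1667)·(-4.1667) + (-2.1667)·(-2.1667) + (1.8333)·(1.8333)) / 5 = 42.8333/5 = 8.5667
  s[X,Y] = ((2.8333)·(-1.1667) + (2.8333)·(0.8333) + (-1.1667)·(-4.1667) + (-4.1667)·(1.8333) + (-2.1667)·(1.8333) + (1.8333)·(0.8333)) / 5 = -6.1667/5 = -1.2333
  s[Y,Y] = ((-1.1667)·(-1.1667) + (0.8333)·(0.8333) + (-4.1667)·(-4.1667) + (1.8333)·(1.8333) + (1.8333)·(1.8333) + (0.8333)·(0.8333)) / 5 = 26.8333/5 = 5.3667
  Sample standard deviations s_i = √(s[i,i]):
  s(X) = √(8.5667) = 2.9269
  s(Y) = √(5.3667) = 2.3166

Step 3 — r_{ij} = s_{ij} / (s_i · s_j):
  r[X,X] = 1 (diagonal).
  r[X,Y] = -1.2333 / (2.9269 · 2.3166) = -1.2333 / 6.7804 = -0.1819
  r[Y,Y] = 1 (diagonal).

R is symmetric with unit diagonal. Assembling:

R = [[1, -0.1819],
 [-0.1819, 1]]


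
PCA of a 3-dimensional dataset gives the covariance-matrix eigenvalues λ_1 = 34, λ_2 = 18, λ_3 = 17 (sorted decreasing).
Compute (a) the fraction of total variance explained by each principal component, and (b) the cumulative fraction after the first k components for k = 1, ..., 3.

Step 1 — total variance = trace(Sigma) = Σ λ_i = 34 + 18 + 17 = 69.

Step 2 — fraction explained by component i = λ_i / Σ λ:
  PC1: 34/69 = 0.4928
  PC2: 18/69 = 0.2609
  PC3: 17/69 = 0.2464

Step 3 — cumulative fraction after k components = (λ_1 + ... + λ_k) / Σ λ:
  k = 1: 34/69 = 0.4928
  k = 2: (34 + 18)/69 = 52/69 = 0.7536
  k = 3: (34 + 18 + 17)/69 = 69/69 = 1

Summary (fraction, with percent):

explained: PC1 0.4928 (49.28%), PC2 0.2609 (26.09%), PC3 0.2464 (24.64%);  cumulative: 0.4928, 0.7536, 1


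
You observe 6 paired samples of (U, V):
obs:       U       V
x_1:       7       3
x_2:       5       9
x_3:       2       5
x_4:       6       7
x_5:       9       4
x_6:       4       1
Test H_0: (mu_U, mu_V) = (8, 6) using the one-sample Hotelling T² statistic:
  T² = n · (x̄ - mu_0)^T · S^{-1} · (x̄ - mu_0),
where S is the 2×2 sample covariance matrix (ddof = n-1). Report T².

Step 1 — sample mean vector:
  mean(U) = (7 + 5 + 2 + 6 + 9 + 4) / 6 = 33/6 = 5.5
  mean(V) = (3 + 9 + 5 + 7 + 4 + 1) / 6 = 29/6 = 4.8333
  x̄ = (5.5, 4.8333),  deviation x̄ - mu_0 = (5.5, 4.8333) - (8, 6) = (-2.5, -1.1667).

Step 2 — sample covariance matrix, S[i,j] = (1/(n-1)) · Σ_k (x_{k,i} - mean_i) · (x_{k,j} - mean_j), divisor n-1 = 5:
  S[U,U] = ((1.5)·(1.5) + (-0.5)·(-0.5) + (-3.5)·(-3.5) + (0.5)·(0.5) + (3.5)·(3.5) + (-1.5)·(-1.5)) / 5 = 29.5/5 = 5.9
  S[U,V] = ((1.5)·(-1.8333) + (-0.5)·(4.1667) + (-3.5)·(0.1667) + (0.5)·(2.1667) + (3.5)·(-0.8333) + (-1.5)·(-3.8333)) / 5 = -1.5/5 = -0.3
  S[V,V] = ((-1.8333)·(-1.8333) + (4.1667)·(4.1667) + (0.1667)·(0.1667) + (2.1667)·(2.1667) + (-0.8333)·(-0.8333) + (-3.8333)·(-3.8333)) / 5 = 40.8333/5 = 8.1667
  S = [[5.9, -0.3],
 [-0.3, 8.1667]].

Step 3 — invert S. det(S) = 5.9·8.1667 - (-0.3)² = 48.0933.
  S^{-1} = (1/det) · [[d, -b], [-b, a]] = [[0.1698, 0.0062],
 [0.0062, 0.1227]].

Step 4 — quadratic form (x̄ - mu_0)^T · S^{-1} · (x̄ - mu_0):
  S^{-1} · (x̄ - mu_0) = (-0.4318, -0.1587),
  (x̄ - mu_0)^T · [...] = (-2.5)·(-0.4318) + (-1.1667)·(-0.1587) = 1.2647.

Step 5 — scale by n: T² = 6 · 1.2647 = 7.588.

T² ≈ 7.588


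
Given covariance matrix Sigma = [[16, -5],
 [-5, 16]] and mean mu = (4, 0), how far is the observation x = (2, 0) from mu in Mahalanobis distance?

Step 1 — centre the observation: (x - mu) = (-2, 0).

Step 2 — invert Sigma. det(Sigma) = 16·16 - (-5)² = 231.
  Sigma^{-1} = (1/det) · [[d, -b], [-b, a]] = [[0.0693, 0.0216],
 [0.0216, 0.0693]].

Step 3 — form the quadratic (x - mu)^T · Sigma^{-1} · (x - mu):
  Sigma^{-1} · (x - mu) = (-0.1385, -0.0433).
  (x - mu)^T · [Sigma^{-1} · (x - mu)] = (-2)·(-0.1385) + (0)·(-0.0433) = 0.2771.

Step 4 — take square root: d = √(0.2771) ≈ 0.5264.

d(x, mu) = √(0.2771) ≈ 0.5264


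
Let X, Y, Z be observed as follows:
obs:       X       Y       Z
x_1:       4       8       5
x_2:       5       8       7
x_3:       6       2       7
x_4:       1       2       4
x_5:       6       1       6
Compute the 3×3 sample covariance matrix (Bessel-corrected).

Step 1 — column means:
  mean(X) = (4 + 5 + 6 + 1 + 6) / 5 = 22/5 = 4.4
  mean(Y) = (8 + 8 + 2 + 2 + 1) / 5 = 21/5 = 4.2
  mean(Z) = (5 + 7 + 7 + 4 + 6) / 5 = 29/5 = 5.8

Step 2 — sample covariance S[i,j] = (1/(n-1)) · Σ_k (x_{k,i} - mean_i) · (x_{k,j} - mean_j), with n-1 = 4.
  S[X,X] = ((-0.4)·(-0.4) + (0.6)·(0.6) + (1.6)·(1.6) + (-3.4)·(-3.4) + (1.6)·(1.6)) / 4 = 17.2/4 = 4.3
  S[X,Y] = ((-0.4)·(3.8) + (0.6)·(3.8) + (1.6)·(-2.2) + (-3.4)·(-2.2) + (1.6)·(-3.2)) / 4 = -0.4/4 = -0.1
  S[X,Z] = ((-0.4)·(-0.8) + (0.6)·(1.2) + (1.6)·(1.2) + (-3.4)·(-1.8) + (1.6)·(0.2)) / 4 = 9.4/4 = 2.35
  S[Y,Y] = ((3.8)·(3.8) + (3.8)·(3.8) + (-2.2)·(-2.2) + (-2.2)·(-2.2) + (-3.2)·(-3.2)) / 4 = 48.8/4 = 12.2
  S[Y,Z] = ((3.8)·(-0.8) + (3.8)·(1.2) + (-2.2)·(1.2) + (-2.2)·(-1.8) + (-3.2)·(0.2)) / 4 = 2.2/4 = 0.55
  S[Z,Z] = ((-0.8)·(-0.8) + (1.2)·(1.2) + (1.2)·(1.2) + (-1.8)·(-1.8) + (0.2)·(0.2)) / 4 = 6.8/4 = 1.7

S is symmetric (S[j,i] = S[i,j]). Assembling:

S = [[4.3, -0.1, 2.35],
 [-0.1, 12.2, 0.55],
 [2.35, 0.55, 1.7]]


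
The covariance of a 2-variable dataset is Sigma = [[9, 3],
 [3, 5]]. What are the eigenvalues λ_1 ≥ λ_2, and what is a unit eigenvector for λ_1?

Step 1 — characteristic polynomial of 2×2 Sigma:
  det(Sigma - λI) = λ² - trace · λ + det = 0.
  trace = 9 + 5 = 14, det = 9·5 - (3)² = 36.
Step 2 — discriminant:
  Δ = trace² - 4·det = 196 - 144 = 52.
Step 3 — eigenvalues:
  λ = (trace ± √Δ)/2 = (14 ± 7.2111)/2,
  λ_1 = 10.6056,  λ_2 = 3.3944.

Step 4 — unit eigenvector for λ_1: solve (Sigma - λ_1 I)v = 0. First row:
  (9 - 10.6056)·v_x + (3)·v_y = 0, i.e. (-1.6056)·v_x + (3)·v_y = 0,
  so v ∝ (b, λ_1 - a) = (3, 1.6056) = u.
  ||u|| = √((3)² + (1.6056)²) = √(11.5778) ≈ 3.4026,
  v_1 = u/||u|| ≈ (0.8817, 0.4719) (||v_1|| = 1).

λ_1 = 10.6056,  λ_2 = 3.3944;  v_1 ≈ (0.8817, 0.4719)


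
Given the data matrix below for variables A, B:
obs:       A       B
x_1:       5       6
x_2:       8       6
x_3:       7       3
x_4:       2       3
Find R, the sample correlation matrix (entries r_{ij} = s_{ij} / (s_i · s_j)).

Step 1 — column means:
  mean(A) = (5 + 8 + 7 + 2) / 4 = 22/4 = 5.5
  mean(B) = (6 + 6 + 3 + 3) / 4 = 18/4 = 4.5

Step 2 — sample variances and covariances s[i,j] = (1/(n-1)) · Σ_k (x_{k,i} - mean_i) · (x_{k,j} - mean_j), with n-1 = 3:
  s[A,A] = ((-0.5)·(-0.5) + (2.5)·(2.5) + (1.5)·(1.5) + (-3.5)·(-3.5)) / 3 = 21/3 = 7
  s[A,B] = ((-0.5)·(1.5) + (2.5)·(1.5) + (1.5)·(-1.5) + (-3.5)·(-1.5)) / 3 = 6/3 = 2
  s[B,B] = ((1.5)·(1.5) + (1.5)·(1.5) + (-1.5)·(-1.5) + (-1.5)·(-1.5)) / 3 = 9/3 = 3
  Sample standard deviations s_i = √(s[i,i]):
  s(A) = √(7) = 2.6458
  s(B) = √(3) = 1.7321

Step 3 — r_{ij} = s_{ij} / (s_i · s_j):
  r[A,A] = 1 (diagonal).
  r[A,B] = 2 / (2.6458 · 1.7321) = 2 / 4.5826 = 0.4364
  r[B,B] = 1 (diagonal).

R is symmetric with unit diagonal. Assembling:

R = [[1, 0.4364],
 [0.4364, 1]]


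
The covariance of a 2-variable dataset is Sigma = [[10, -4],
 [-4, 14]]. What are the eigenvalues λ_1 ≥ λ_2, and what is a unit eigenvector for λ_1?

Step 1 — characteristic polynomial of 2×2 Sigma:
  det(Sigma - λI) = λ² - trace · λ + det = 0.
  trace = 10 + 14 = 24, det = 10·14 - (-4)² = 124.
Step 2 — discriminant:
  Δ = trace² - 4·det = 576 - 496 = 80.
Step 3 — eigenvalues:
  λ = (trace ± √Δ)/2 = (24 ± 8.9443)/2,
  λ_1 = 16.4721,  λ_2 = 7.5279.

Step 4 — unit eigenvector for λ_1: solve (Sigma - λ_1 I)v = 0. First row:
  (10 - 16.4721)·v_x + (-4)·v_y = 0, i.e. (-6.4721)·v_x + (-4)·v_y = 0,
  so v ∝ (b, λ_1 - a) = (-4, 6.4721); multiply by -1 so the first entry is positive: u = (4, -6.4721).
  ||u|| = √((4)² + (-6.4721)²) = √(57.8885) ≈ 7.6085,
  v_1 = u/||u|| ≈ (0.5257, -0.8507) (||v_1|| = 1).

λ_1 = 16.4721,  λ_2 = 7.5279;  v_1 ≈ (0.5257, -0.8507)


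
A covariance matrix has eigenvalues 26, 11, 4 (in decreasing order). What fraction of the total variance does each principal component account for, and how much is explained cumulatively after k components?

Step 1 — total variance = trace(Sigma) = Σ λ_i = 26 + 11 + 4 = 41.

Step 2 — fraction explained by component i = λ_i / Σ λ:
  PC1: 26/41 = 0.6341
  PC2: 11/41 = 0.2683
  PC3: 4/41 = 0.0976

Step 3 — cumulative fraction after k components = (λ_1 + ... + λ_k) / Σ λ:
  k = 1: 26/41 = 0.6341
  k = 2: (26 + 11)/41 = 37/41 = 0.9024
  k = 3: (26 + 11 + 4)/41 = 41/41 = 1

Summary (fraction, with percent):

explained: PC1 0.6341 (63.41%), PC2 0.2683 (26.83%), PC3 0.0976 (9.76%);  cumulative: 0.6341, 0.9024, 1


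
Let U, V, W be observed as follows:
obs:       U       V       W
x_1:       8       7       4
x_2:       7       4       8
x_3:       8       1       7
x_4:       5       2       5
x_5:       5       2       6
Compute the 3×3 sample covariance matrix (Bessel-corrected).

Step 1 — column means:
  mean(U) = (8 + 7 + 8 + 5 + 5) / 5 = 33/5 = 6.6
  mean(V) = (7 + 4 + 1 + 2 + 2) / 5 = 16/5 = 3.2
  mean(W) = (4 + 8 + 7 + 5 + 6) / 5 = 30/5 = 6

Step 2 — sample covariance S[i,j] = (1/(n-1)) · Σ_k (x_{k,i} - mean_i) · (x_{k,j} - mean_j), with n-1 = 4.
  S[U,U] = ((1.4)·(1.4) + (0.4)·(0.4) + (1.4)·(1.4) + (-1.6)·(-1.6) + (-1.6)·(-1.6)) / 4 = 9.2/4 = 2.3
  S[U,V] = ((1.4)·(3.8) + (0.4)·(0.8) + (1.4)·(-2.2) + (-1.6)·(-1.2) + (-1.6)·(-1.2)) / 4 = 6.4/4 = 1.6
  S[U,W] = ((1.4)·(-2) + (0.4)·(2) + (1.4)·(1) + (-1.6)·(-1) + (-1.6)·(0)) / 4 = 1/4 = 0.25
  S[V,V] = ((3.8)·(3.8) + (0.8)·(0.8) + (-2.2)·(-2.2) + (-1.2)·(-1.2) + (-1.2)·(-1.2)) / 4 = 22.8/4 = 5.7
  S[V,W] = ((3.8)·(-2) + (0.8)·(2) + (-2.2)·(1) + (-1.2)·(-1) + (-1.2)·(0)) / 4 = -7/4 = -1.75
  S[W,W] = ((-2)·(-2) + (2)·(2) + (1)·(1) + (-1)·(-1) + (0)·(0)) / 4 = 10/4 = 2.5

S is symmetric (S[j,i] = S[i,j]). Assembling:

S = [[2.3, 1.6, 0.25],
 [1.6, 5.7, -1.75],
 [0.25, -1.75, 2.5]]


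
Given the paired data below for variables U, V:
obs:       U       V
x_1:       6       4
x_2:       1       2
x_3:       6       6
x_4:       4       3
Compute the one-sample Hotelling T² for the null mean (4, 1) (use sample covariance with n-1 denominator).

Step 1 — sample mean vector:
  mean(U) = (6 + 1 + 6 + 4) / 4 = 17/4 = 4.25
  mean(V) = (4 + 2 + 6 + 3) / 4 = 15/4 = 3.75
  x̄ = (4.25, 3.75),  deviation x̄ - mu_0 = (4.25, 3.75) - (4, 1) = (0.25, 2.75).

Step 2 — sample covariance matrix, S[i,j] = (1/(n-1)) · Σ_k (x_{k,i} - mean_i) · (x_{k,j} - mean_j), divisor n-1 = 3:
  S[U,U] = ((1.75)·(1.75) + (-3.25)·(-3.25) + (1.75)·(1.75) + (-0.25)·(-0.25)) / 3 = 16.75/3 = 5.5833
  S[U,V] = ((1.75)·(0.25) + (-3.25)·(-1.75) + (1.75)·(2.25) + (-0.25)·(-0.75)) / 3 = 10.25/3 = 3.4167
  S[V,V] = ((0.25)·(0.25) + (-1.75)·(-1.75) + (2.25)·(2.25) + (-0.75)·(-0.75)) / 3 = 8.75/3 = 2.9167
  S = [[5.5833, 3.4167],
 [3.4167, 2.9167]].

Step 3 — invert S. det(S) = 5.5833·2.9167 - (3.4167)² = 4.6111.
  S^{-1} = (1/det) · [[d, -b], [-b, a]] = [[0.6325, -0.741],
 [-0.741, 1.2108]].

Step 4 — quadratic form (x̄ - mu_0)^T · S^{-1} · (x̄ - mu_0):
  S^{-1} · (x̄ - mu_0) = (-1.8795, 3.1446),
  (x̄ - mu_0)^T · [...] = (0.25)·(-1.8795) + (2.75)·(3.1446) = 8.1777.

Step 5 — scale by n: T² = 4 · 8.1777 = 32.7108.

T² ≈ 32.7108


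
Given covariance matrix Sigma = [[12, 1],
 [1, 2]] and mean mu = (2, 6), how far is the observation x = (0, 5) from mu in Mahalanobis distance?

Step 1 — centre the observation: (x - mu) = (-2, -1).

Step 2 — invert Sigma. det(Sigma) = 12·2 - (1)² = 23.
  Sigma^{-1} = (1/det) · [[d, -b], [-b, a]] = [[0.087, -0.0435],
 [-0.0435, 0.5217]].

Step 3 — form the quadratic (x - mu)^T · Sigma^{-1} · (x - mu):
  Sigma^{-1} · (x - mu) = (-0.1304, -0.4348).
  (x - mu)^T · [Sigma^{-1} · (x - mu)] = (-2)·(-0.1304) + (-1)·(-0.4348) = 0.6957.

Step 4 — take square root: d = √(0.6957) ≈ 0.8341.

d(x, mu) = √(0.6957) ≈ 0.8341


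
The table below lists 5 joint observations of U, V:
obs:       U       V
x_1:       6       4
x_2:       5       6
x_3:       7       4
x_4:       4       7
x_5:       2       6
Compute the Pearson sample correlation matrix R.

Step 1 — column means:
  mean(U) = (6 + 5 + 7 + 4 + 2) / 5 = 24/5 = 4.8
  mean(V) = (4 + 6 + 4 + 7 + 6) / 5 = 27/5 = 5.4

Step 2 — sample variances and covariances s[i,j] = (1/(n-1)) · Σ_k (x_{k,i} - mean_i) · (x_{k,j} - mean_j), with n-1 = 4:
  s[U,U] = ((1.2)·(1.2) + (0.2)·(0.2) + (2.2)·(2.2) + (-0.8)·(-0.8) + (-2.8)·(-2.8)) / 4 = 14.8/4 = 3.7
  s[U,V] = ((1.2)·(-1.4) + (0.2)·(0.6) + (2.2)·(-1.4) + (-0.8)·(1.6) + (-2.8)·(0.6)) / 4 = -7.6/4 = -1.9
  s[V,V] = ((-1.4)·(-1.4) + (0.6)·(0.6) + (-1.4)·(-1.4) + (1.6)·(1.6) + (0.6)·(0.6)) / 4 = 7.2/4 = 1.8
  Sample standard deviations s_i = √(s[i,i]):
  s(U) = √(3.7) = 1.9235
  s(V) = √(1.8) = 1.3416

Step 3 — r_{ij} = s_{ij} / (s_i · s_j):
  r[U,U] = 1 (diagonal).
  r[U,V] = -1.9 / (1.9235 · 1.3416) = -1.9 / 2.5807 = -0.7362
  r[V,V] = 1 (diagonal).

R is symmetric with unit diagonal. Assembling:

R = [[1, -0.7362],
 [-0.7362, 1]]


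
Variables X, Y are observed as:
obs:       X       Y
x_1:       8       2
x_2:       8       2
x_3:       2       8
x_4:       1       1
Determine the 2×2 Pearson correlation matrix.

Step 1 — column means:
  mean(X) = (8 + 8 + 2 + 1) / 4 = 19/4 = 4.75
  mean(Y) = (2 + 2 + 8 + 1) / 4 = 13/4 = 3.25

Step 2 — sample variances and covariances s[i,j] = (1/(n-1)) · Σ_k (x_{k,i} - mean_i) · (x_{k,j} - mean_j), with n-1 = 3:
  s[X,X] = ((3.25)·(3.25) + (3.25)·(3.25) + (-2.75)·(-2.75) + (-3.75)·(-3.75)) / 3 = 42.75/3 = 14.25
  s[X,Y] = ((3.25)·(-1.25) + (3.25)·(-1.25) + (-2.75)·(4.75) + (-3.75)·(-2.25)) / 3 = -12.75/3 = -4.25
  s[Y,Y] = ((-1.25)·(-1.25) + (-1.25)·(-1.25) + (4.75)·(4.75) + (-2.25)·(-2.25)) / 3 = 30.75/3 = 10.25
  Sample standard deviations s_i = √(s[i,i]):
  s(X) = √(14.25) = 3.7749
  s(Y) = √(10.25) = 3.2016

Step 3 — r_{ij} = s_{ij} / (s_i · s_j):
  r[X,X] = 1 (diagonal).
  r[X,Y] = -4.25 / (3.7749 · 3.2016) = -4.25 / 12.0856 = -0.3517
  r[Y,Y] = 1 (diagonal).

R is symmetric with unit diagonal. Assembling:

R = [[1, -0.3517],
 [-0.3517, 1]]


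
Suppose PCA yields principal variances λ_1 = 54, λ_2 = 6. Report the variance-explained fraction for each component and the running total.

Step 1 — total variance = trace(Sigma) = Σ λ_i = 54 + 6 = 60.

Step 2 — fraction explained by component i = λ_i / Σ λ:
  PC1: 54/60 = 0.9
  PC2: 6/60 = 0.1

Step 3 — cumulative fraction after k components = (λ_1 + ... + λ_k) / Σ λ:
  k = 1: 54/60 = 0.9
  k = 2: (54 + 6)/60 = 60/60 = 1

Summary (fraction, with percent):

explained: PC1 0.9 (90%), PC2 0.1 (10%);  cumulative: 0.9, 1


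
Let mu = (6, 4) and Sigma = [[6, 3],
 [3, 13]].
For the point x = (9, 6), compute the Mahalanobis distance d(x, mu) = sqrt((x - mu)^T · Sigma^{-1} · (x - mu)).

Step 1 — centre the observation: (x - mu) = (3, 2).

Step 2 — invert Sigma. det(Sigma) = 6·13 - (3)² = 69.
  Sigma^{-1} = (1/det) · [[d, -b], [-b, a]] = [[0.1884, -0.0435],
 [-0.0435, 0.087]].

Step 3 — form the quadratic (x - mu)^T · Sigma^{-1} · (x - mu):
  Sigma^{-1} · (x - mu) = (0.4783, 0.0435).
  (x - mu)^T · [Sigma^{-1} · (x - mu)] = (3)·(0.4783) + (2)·(0.0435) = 1.5217.

Step 4 — take square root: d = √(1.5217) ≈ 1.2336.

d(x, mu) = √(1.5217) ≈ 1.2336


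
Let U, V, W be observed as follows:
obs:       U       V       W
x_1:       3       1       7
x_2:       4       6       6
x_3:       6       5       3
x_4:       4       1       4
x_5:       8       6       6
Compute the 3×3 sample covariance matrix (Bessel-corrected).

Step 1 — column means:
  mean(U) = (3 + 4 + 6 + 4 + 8) / 5 = 25/5 = 5
  mean(V) = (1 + 6 + 5 + 1 + 6) / 5 = 19/5 = 3.8
  mean(W) = (7 + 6 + 3 + 4 + 6) / 5 = 26/5 = 5.2

Step 2 — sample covariance S[i,j] = (1/(n-1)) · Σ_k (x_{k,i} - mean_i) · (x_{k,j} - mean_j), with n-1 = 4.
  S[U,U] = ((-2)·(-2) + (-1)·(-1) + (1)·(1) + (-1)·(-1) + (3)·(3)) / 4 = 16/4 = 4
  S[U,V] = ((-2)·(-2.8) + (-1)·(2.2) + (1)·(1.2) + (-1)·(-2.8) + (3)·(2.2)) / 4 = 14/4 = 3.5
  S[U,W] = ((-2)·(1.8) + (-1)·(0.8) + (1)·(-2.2) + (-1)·(-1.2) + (3)·(0.8)) / 4 = -3/4 = -0.75
  S[V,V] = ((-2.8)·(-2.8) + (2.2)·(2.2) + (1.2)·(1.2) + (-2.8)·(-2.8) + (2.2)·(2.2)) / 4 = 26.8/4 = 6.7
  S[V,W] = ((-2.8)·(1.8) + (2.2)·(0.8) + (1.2)·(-2.2) + (-2.8)·(-1.2) + (2.2)·(0.8)) / 4 = -0.8/4 = -0.2
  S[W,W] = ((1.8)·(1.8) + (0.8)·(0.8) + (-2.2)·(-2.2) + (-1.2)·(-1.2) + (0.8)·(0.8)) / 4 = 10.8/4 = 2.7

S is symmetric (S[j,i] = S[i,j]). Assembling:

S = [[4, 3.5, -0.75],
 [3.5, 6.7, -0.2],
 [-0.75, -0.2, 2.7]]


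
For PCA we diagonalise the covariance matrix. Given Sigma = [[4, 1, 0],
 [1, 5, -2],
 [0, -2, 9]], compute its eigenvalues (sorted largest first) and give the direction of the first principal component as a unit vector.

Step 1 — characteristic polynomial p(λ) = det(λI - Sigma) = λ³ - tr·λ² + c_1·λ - det, where tr = trace, c_1 = sum of the principal 2×2 minors, det = det(Sigma):
  tr = 4 + 5 + 9 = 18,
  c_1 = (4·5 - (1)²) + (4·9 - (0)²) + (5·9 - (-2)²) = 19 + 36 + 41 = 96,
  det = 4·(5·9 - (-2)²) - (1)·((1)·9 - (-2)·(0)) + (0)·((1)·(-2) - 5·(0)) = 4·(41) - (1)·(9) + (0)·(-2) = 155.
  So p(λ) = λ³ - 18λ² + 96λ - 155.
Step 2 — look for an integer root (rational root theorem: any rational root is an integer divisor of 155). Testing λ = 5:
  p(5) = 125 - 450 + 480 - 155 = 0  ✓
  Dividing out (λ - 5): p(λ) = (λ - 5)(λ² - 13λ + 31).
Step 3 — remaining eigenvalues from the quadratic λ² - 13λ + 31 = 0:
  Δ = 13² - 4·31 = 169 - 124 = 45,  λ = (13 ± √45)/2 = (13 ± 6.7082)/2 ≈ 9.8541 or 3.1459.
  Sorted: λ_1 = 9.8541,  λ_2 = 5,  λ_3 = 3.1459  (check: sum = 18 = tr ✓).

Step 4 — unit eigenvector for λ_1 ≈ 9.8541: v spans the null space of (Sigma - λ_1 I), whose rows are
  r_1 = (-5.8541, 1, 0),  r_2 = (1, -4.8541, -2),  r_3 = (0, -2, -0.8541).
  v is orthogonal to every row, so take v ∝ r_1 × r_2 = ((1)·(-2) - (0)·(-4.8541), (0)·(1) - (-5.8541)·(-2), (-5.8541)·(-4.8541) - (1)·(1)) ≈ (-2, -11.7082, 27.4164).
  Rescale (multiply by -1 so the first nonzero entry is positive): u = (2, 11.7082, -27.4164).
  ||u|| = √((2)² + (11.7082)² + (-27.4164)²) = √(892.7415) ≈ 29.8788,  v_1 = u/||u|| ≈ (0.0669, 0.3919, -0.9176) (||v_1|| = 1).

λ_1 = 9.8541,  λ_2 = 5,  λ_3 = 3.1459;  v_1 ≈ (0.0669, 0.3919, -0.9176)


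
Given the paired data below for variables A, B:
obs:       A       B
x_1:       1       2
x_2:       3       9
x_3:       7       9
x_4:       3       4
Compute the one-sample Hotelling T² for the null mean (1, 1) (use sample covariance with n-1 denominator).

Step 1 — sample mean vector:
  mean(A) = (1 + 3 + 7 + 3) / 4 = 14/4 = 3.5
  mean(B) = (2 + 9 + 9 + 4) / 4 = 24/4 = 6
  x̄ = (3.5, 6),  deviation x̄ - mu_0 = (3.5, 6) - (1, 1) = (2.5, 5).

Step 2 — sample covariance matrix, S[i,j] = (1/(n-1)) · Σ_k (x_{k,i} - mean_i) · (x_{k,j} - mean_j), divisor n-1 = 3:
  S[A,A] = ((-2.5)·(-2.5) + (-0.5)·(-0.5) + (3.5)·(3.5) + (-0.5)·(-0.5)) / 3 = 19/3 = 6.3333
  S[A,B] = ((-2.5)·(-4) + (-0.5)·(3) + (3.5)·(3) + (-0.5)·(-2)) / 3 = 20/3 = 6.6667
  S[B,B] = ((-4)·(-4) + (3)·(3) + (3)·(3) + (-2)·(-2)) / 3 = 38/3 = 12.6667
  S = [[6.3333, 6.6667],
 [6.6667, 12.6667]].

Step 3 — invert S. det(S) = 6.3333·12.6667 - (6.6667)² = 35.7778.
  S^{-1} = (1/det) · [[d, -b], [-b, a]] = [[0.354, -0.1863],
 [-0.1863, 0.177]].

Step 4 — quadratic form (x̄ - mu_0)^T · S^{-1} · (x̄ - mu_0):
  S^{-1} · (x̄ - mu_0) = (-0.0466, 0.4193),
  (x̄ - mu_0)^T · [...] = (2.5)·(-0.0466) + (5)·(0.4193) = 1.9798.

Step 5 — scale by n: T² = 4 · 1.9798 = 7.9193.

T² ≈ 7.9193


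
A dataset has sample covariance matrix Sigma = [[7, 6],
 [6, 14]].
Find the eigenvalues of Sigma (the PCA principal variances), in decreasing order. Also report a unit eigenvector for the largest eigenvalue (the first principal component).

Step 1 — characteristic polynomial of 2×2 Sigma:
  det(Sigma - λI) = λ² - trace · λ + det = 0.
  trace = 7 + 14 = 21, det = 7·14 - (6)² = 62.
Step 2 — discriminant:
  Δ = trace² - 4·det = 441 - 248 = 193.
Step 3 — eigenvalues:
  λ = (trace ± √Δ)/2 = (21 ± 13.8924)/2,
  λ_1 = 17.4462,  λ_2 = 3.5538.

Step 4 — unit eigenvector for λ_1: solve (Sigma - λ_1 I)v = 0. First row:
  (7 - 17.4462)·v_x + (6)·v_y = 0, i.e. (-10.4462)·v_x + (6)·v_y = 0,
  so v ∝ (b, λ_1 - a) = (6, 10.4462) = u.
  ||u|| = √((6)² + (10.4462)²) = √(145.1236) ≈ 12.0467,
  v_1 = u/||u|| ≈ (0.4981, 0.8671) (||v_1|| = 1).

λ_1 = 17.4462,  λ_2 = 3.5538;  v_1 ≈ (0.4981, 0.8671)


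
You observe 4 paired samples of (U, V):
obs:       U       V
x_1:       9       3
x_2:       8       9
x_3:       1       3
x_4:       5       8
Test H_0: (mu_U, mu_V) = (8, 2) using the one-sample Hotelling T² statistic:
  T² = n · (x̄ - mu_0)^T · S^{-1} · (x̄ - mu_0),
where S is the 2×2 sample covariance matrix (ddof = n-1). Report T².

Step 1 — sample mean vector:
  mean(U) = (9 + 8 + 1 + 5) / 4 = 23/4 = 5.75
  mean(V) = (3 + 9 + 3 + 8) / 4 = 23/4 = 5.75
  x̄ = (5.75, 5.75),  deviation x̄ - mu_0 = (5.75, 5.75) - (8, 2) = (-2.25, 3.75).

Step 2 — sample covariance matrix, S[i,j] = (1/(n-1)) · Σ_k (x_{k,i} - mean_i) · (x_{k,j} - mean_j), divisor n-1 = 3:
  S[U,U] = ((3.25)·(3.25) + (2.25)·(2.25) + (-4.75)·(-4.75) + (-0.75)·(-0.75)) / 3 = 38.75/3 = 12.9167
  S[U,V] = ((3.25)·(-2.75) + (2.25)·(3.25) + (-4.75)·(-2.75) + (-0.75)·(2.25)) / 3 = 9.75/3 = 3.25
  S[V,V] = ((-2.75)·(-2.75) + (3.25)·(3.25) + (-2.75)·(-2.75) + (2.25)·(2.25)) / 3 = 30.75/3 = 10.25
  S = [[12.9167, 3.25],
 [3.25, 10.25]].

Step 3 — invert S. det(S) = 12.9167·10.25 - (3.25)² = 121.8333.
  S^{-1} = (1/det) · [[d, -b], [-b, a]] = [[0.0841, -0.0267],
 [-0.0267, 0.106]].

Step 4 — quadratic form (x̄ - mu_0)^T · S^{-1} · (x̄ - mu_0):
  S^{-1} · (x̄ - mu_0) = (-0.2893, 0.4576),
  (x̄ - mu_0)^T · [...] = (-2.25)·(-0.2893) + (3.75)·(0.4576) = 2.367.

Step 5 — scale by n: T² = 4 · 2.367 = 9.4679.

T² ≈ 9.4679


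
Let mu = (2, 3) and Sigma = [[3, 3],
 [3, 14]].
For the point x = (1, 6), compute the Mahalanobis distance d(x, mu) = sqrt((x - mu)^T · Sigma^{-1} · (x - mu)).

Step 1 — centre the observation: (x - mu) = (-1, 3).

Step 2 — invert Sigma. det(Sigma) = 3·14 - (3)² = 33.
  Sigma^{-1} = (1/det) · [[d, -b], [-b, a]] = [[0.4242, -0.0909],
 [-0.0909, 0.0909]].

Step 3 — form the quadratic (x - mu)^T · Sigma^{-1} · (x - mu):
  Sigma^{-1} · (x - mu) = (-0.697, 0.3636).
  (x - mu)^T · [Sigma^{-1} · (x - mu)] = (-1)·(-0.697) + (3)·(0.3636) = 1.7879.

Step 4 — take square root: d = √(1.7879) ≈ 1.3371.

d(x, mu) = √(1.7879) ≈ 1.3371


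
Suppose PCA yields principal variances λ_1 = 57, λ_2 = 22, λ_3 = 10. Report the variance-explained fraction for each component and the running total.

Step 1 — total variance = trace(Sigma) = Σ λ_i = 57 + 22 + 10 = 89.

Step 2 — fraction explained by component i = λ_i / Σ λ:
  PC1: 57/89 = 0.6404
  PC2: 22/89 = 0.2472
  PC3: 10/89 = 0.1124

Step 3 — cumulative fraction after k components = (λ_1 + ... + λ_k) / Σ λ:
  k = 1: 57/89 = 0.6404
  k = 2: (57 + 22)/89 = 79/89 = 0.8876
  k = 3: (57 + 22 + 10)/89 = 89/89 = 1

Summary (fraction, with percent):

explained: PC1 0.6404 (64.04%), PC2 0.2472 (24.72%), PC3 0.1124 (11.24%);  cumulative: 0.6404, 0.8876, 1


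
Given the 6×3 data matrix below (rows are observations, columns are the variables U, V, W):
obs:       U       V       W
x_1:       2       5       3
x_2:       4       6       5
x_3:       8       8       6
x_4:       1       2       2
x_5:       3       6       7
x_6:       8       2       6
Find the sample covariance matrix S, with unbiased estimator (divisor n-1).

Step 1 — column means:
  mean(U) = (2 + 4 + 8 + 1 + 3 + 8) / 6 = 26/6 = 4.3333
  mean(V) = (5 + 6 + 8 + 2 + 6 + 2) / 6 = 29/6 = 4.8333
  mean(W) = (3 + 5 + 6 + 2 + 7 + 6) / 6 = 29/6 = 4.8333

Step 2 — sample covariance S[i,j] = (1/(n-1)) · Σ_k (x_{k,i} - mean_i) · (x_{k,j} - mean_j), with n-1 = 5.
  S[U,U] = ((-2.3333)·(-2.3333) + (-0.3333)·(-0.3333) + (3.6667)·(3.6667) + (-3.3333)·(-3.3333) + (-1.3333)·(-1.3333) + (3.6667)·(3.6667)) / 5 = 45.3333/5 = 9.0667
  S[U,V] = ((-2.3333)·(0.1667) + (-0.3333)·(1.1667) + (3.6667)·(3.1667) + (-3.3333)·(-2.8333) + (-1.3333)·(1.1667) + (3.6667)·(-2.8333)) / 5 = 8.3333/5 = 1.6667
  S[U,W] = ((-2.3333)·(-1.8333) + (-0.3333)·(0.1667) + (3.6667)·(1.1667) + (-3.3333)·(-2.8333) + (-1.3333)·(2.1667) + (3.6667)·(1.1667)) / 5 = 19.3333/5 = 3.8667
  S[V,V] = ((0.1667)·(0.1667) + (1.1667)·(1.1667) + (3.1667)·(3.1667) + (-2.8333)·(-2.8333) + (1.1667)·(1.1667) + (-2.8333)·(-2.8333)) / 5 = 28.8333/5 = 5.7667
  S[V,W] = ((0.1667)·(-1.8333) + (1.1667)·(0.1667) + (3.1667)·(1.1667) + (-2.8333)·(-2.8333) + (1.1667)·(2.1667) + (-2.8333)·(1.1667)) / 5 = 10.8333/5 = 2.1667
  S[W,W] = ((-1.8333)·(-1.8333) + (0.1667)·(0.1667) + (1.1667)·(1.1667) + (-2.8333)·(-2.8333) + (2.1667)·(2.1667) + (1.1667)·(1.1667)) / 5 = 18.8333/5 = 3.7667

S is symmetric (S[j,i] = S[i,j]). Assembling:

S = [[9.0667, 1.6667, 3.8667],
 [1.6667, 5.7667, 2.1667],
 [3.8667, 2.1667, 3.7667]]
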